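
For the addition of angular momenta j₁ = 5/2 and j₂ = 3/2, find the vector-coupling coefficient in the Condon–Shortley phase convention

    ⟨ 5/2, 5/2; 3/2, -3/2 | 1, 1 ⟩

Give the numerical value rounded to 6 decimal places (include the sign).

+√(1/2) ≈ +0.707107

j₁+j₂−J=3  J+j₁−j₂=2  J−j₁+j₂=0  j₁+j₂+J+1=6
(j₁±m₁, j₂±m₂, J±M) = (5,0,0,3,2,0)
P² = 72
sum k=0..0:
  [0] +1/12 = 1/12
S = 1/12
C² = P²·S² = 1/2 ; C = +0.707107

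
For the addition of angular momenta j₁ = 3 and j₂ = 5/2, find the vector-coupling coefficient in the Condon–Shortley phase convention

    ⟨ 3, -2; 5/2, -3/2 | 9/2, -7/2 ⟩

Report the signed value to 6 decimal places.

-0.100504

j₁+j₂−J=1  J+j₁−j₂=5  J−j₁+j₂=4  j₁+j₂+J+1=11
(j₁±m₁, j₂±m₂, J±M) = (1,5,1,4,1,8)
P² = 921600/11
sum k=0..1:
  [0] +1/720 = 1/720
  [1] −1/576 = -1/576
S = -1/2880
C² = P²·S² = 1/99 ; C = -0.100504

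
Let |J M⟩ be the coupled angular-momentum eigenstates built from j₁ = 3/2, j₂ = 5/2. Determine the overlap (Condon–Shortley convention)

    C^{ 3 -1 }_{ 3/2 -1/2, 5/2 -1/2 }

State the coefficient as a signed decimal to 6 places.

triangle: 1!×2!×4!/8! = 48/40320
(j±m)!: 1!×2!×2!×3!×2!×4! = 1152
prefactor² = (2J+1)×Δ×N² = 48/5
  k=0: +1/(0!×1!×2!×2!×0!×2!) = 1/8
  k=1: −1/(1!×0!×1!×1!×1!×3!) = -1/6
Σ = -1/24  ⇒  CG² = 48/5×(-1/24)² = 1/60
CG = −√(1/60) = -0.129099

-0.129099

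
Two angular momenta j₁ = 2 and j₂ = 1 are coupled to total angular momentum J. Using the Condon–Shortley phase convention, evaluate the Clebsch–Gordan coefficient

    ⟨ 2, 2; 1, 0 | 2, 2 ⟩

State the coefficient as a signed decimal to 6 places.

+0.816497

√[5·1!3!1!/6! · 4!0!1!1!4!0!] = √(24)
  +(−1)^0/∏(0,1,0,1,3,0)! = 1/6  (running 1/6)
⟨..|..⟩ = √(24)·(1/6) = +0.816497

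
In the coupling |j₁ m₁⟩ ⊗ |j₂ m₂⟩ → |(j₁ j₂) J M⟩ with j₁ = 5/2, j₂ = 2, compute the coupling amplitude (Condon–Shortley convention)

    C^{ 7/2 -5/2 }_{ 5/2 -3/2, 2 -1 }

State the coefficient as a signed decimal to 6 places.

−√(1/63) ≈ -0.125988

triangle: 1!×4!×3!/9! = 144/362880
(j±m)!: 1!×4!×1!×3!×1!×6! = 103680
prefactor² = (2J+1)×Δ×N² = 2304/7
  k=0: +1/(0!×1!×4!×1!×0!×2!) = 1/48
  k=1: −1/(1!×0!×3!×0!×1!×3!) = -1/36
Σ = -1/144  ⇒  CG² = 2304/7×(-1/144)² = 1/63
CG = −√(1/63) = -0.125988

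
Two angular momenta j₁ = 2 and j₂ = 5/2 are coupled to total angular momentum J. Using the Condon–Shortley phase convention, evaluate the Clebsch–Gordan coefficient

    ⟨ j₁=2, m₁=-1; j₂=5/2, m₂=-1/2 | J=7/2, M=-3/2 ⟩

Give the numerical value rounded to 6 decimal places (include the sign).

-0.308607  (= −√(2/21))

√[8·1!3!4!/9! · 1!3!2!3!2!5!] = √(384/7)
  +(−1)^0/∏(0,1,3,2,0,2)! = 1/24  (running 1/24)
  +(−1)^1/∏(1,0,2,1,1,3)! = -1/12  (running -1/24)
⟨..|..⟩ = √(384/7)·(-1/24) = -0.308607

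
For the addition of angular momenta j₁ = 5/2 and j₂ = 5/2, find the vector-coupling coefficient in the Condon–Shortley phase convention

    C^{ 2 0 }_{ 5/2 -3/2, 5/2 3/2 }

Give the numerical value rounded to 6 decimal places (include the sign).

√[5·3!2!2!/8! · 1!4!4!1!2!2!] = √(48/7)
  +(−1)^2/∏(2,1,2,2,0,0)! = 1/8  (running 1/8)
  +(−1)^3/∏(3,0,1,1,1,1)! = -1/6  (running -1/24)
⟨..|..⟩ = √(48/7)·(-1/24) = -0.109109

-0.109109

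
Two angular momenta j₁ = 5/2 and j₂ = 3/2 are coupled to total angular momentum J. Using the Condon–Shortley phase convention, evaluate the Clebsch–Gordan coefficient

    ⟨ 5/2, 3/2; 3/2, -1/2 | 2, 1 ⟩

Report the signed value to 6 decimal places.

+√(1/42) = +0.154303

triangle: 2!·3!·1!/7! = 12/5040
(j±m)!: 4!·1!·1!·2!·3!·1! = 288
prefactor² = (2J+1)·Δ·N² = 24/7
  k=0: +1/(0!·2!·1!·1!·2!·0!) = 1/4
  k=1: −1/(1!·1!·0!·0!·3!·1!) = -1/6
Σ = 1/12  ⇒  CG² = 24/7·1/12² = 1/42
CG = +√(1/42) = +0.154303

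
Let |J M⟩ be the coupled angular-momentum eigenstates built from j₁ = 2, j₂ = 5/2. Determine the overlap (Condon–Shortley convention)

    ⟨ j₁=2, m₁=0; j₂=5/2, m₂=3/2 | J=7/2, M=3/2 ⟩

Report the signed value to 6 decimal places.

−√(2/7) ≈ -0.534522

j₁+j₂−J=1  J+j₁−j₂=3  J−j₁+j₂=4  j₁+j₂+J+1=9
(j₁±m₁, j₂±m₂, J±M) = (2,2,4,1,5,2)
P² = 512/7
sum k=0..1:
  [0] +1/48 = 1/48
  [1] −1/12 = -1/12
S = -1/16
C² = P²·S² = 2/7 ; C = -0.534522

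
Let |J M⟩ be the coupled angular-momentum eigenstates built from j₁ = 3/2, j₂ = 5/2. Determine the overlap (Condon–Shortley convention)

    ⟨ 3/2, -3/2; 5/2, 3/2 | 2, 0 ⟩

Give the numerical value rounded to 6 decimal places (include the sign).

+√(3/7) = +0.654654

triangle: 2!×1!×3!/7! = 12/5040
(j±m)!: 0!×3!×4!×1!×2!×2! = 576
prefactor² = (2J+1)×Δ×N² = 48/7
  k=2: +1/(2!×0!×1!×2!×0!×1!) = 1/4
Σ = 1/4  ⇒  CG² = 48/7×1/4² = 3/7
CG = +√(3/7) = +0.654654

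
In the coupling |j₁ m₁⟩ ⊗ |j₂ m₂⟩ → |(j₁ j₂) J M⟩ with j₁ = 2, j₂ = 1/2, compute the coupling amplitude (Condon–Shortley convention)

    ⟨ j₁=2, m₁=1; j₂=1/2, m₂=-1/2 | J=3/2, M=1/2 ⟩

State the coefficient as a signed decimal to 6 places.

√[4·1!3!0!/5! · 3!1!0!1!2!1!] = √(12/5)
  +(−1)^0/∏(0,1,1,0,2,0)! = 1/2  (running 1/2)
⟨..|..⟩ = √(12/5)·(1/2) = +0.774597

+0.774597  (= +√(3/5))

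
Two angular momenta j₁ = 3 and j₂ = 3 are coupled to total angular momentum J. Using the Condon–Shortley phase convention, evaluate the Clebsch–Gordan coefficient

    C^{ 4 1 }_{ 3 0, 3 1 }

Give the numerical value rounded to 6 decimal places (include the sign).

-0.312094  (= −√(15/154))

triangle: 2!·4!·4!/11! = 1152/39916800
(j±m)!: 3!·3!·4!·2!·5!·3! = 1244160
prefactor² = (2J+1)·Δ·N² = 124416/385
  k=0: +1/(0!·2!·3!·4!·1!·0!) = 1/288
  k=1: −1/(1!·1!·2!·3!·2!·1!) = -1/24
  k=2: +1/(2!·0!·1!·2!·3!·2!) = 1/48
Σ = -5/288  ⇒  CG² = 124416/385·(-5/288)² = 15/154
CG = −√(15/154) = -0.312094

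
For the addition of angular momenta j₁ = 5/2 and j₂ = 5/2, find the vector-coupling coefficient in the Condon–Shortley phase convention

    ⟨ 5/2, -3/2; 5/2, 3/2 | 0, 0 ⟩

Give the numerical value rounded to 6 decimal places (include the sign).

j₁+j₂−J=5  J+j₁−j₂=0  J−j₁+j₂=0  j₁+j₂+J+1=6
(j₁±m₁, j₂±m₂, J±M) = (1,4,4,1,0,0)
P² = 96
sum k=4..4:
  [4] +1/24 = 1/24
S = 1/24
C² = P²·S² = 1/6 ; C = +0.408248

+0.408248  (= +√(1/6))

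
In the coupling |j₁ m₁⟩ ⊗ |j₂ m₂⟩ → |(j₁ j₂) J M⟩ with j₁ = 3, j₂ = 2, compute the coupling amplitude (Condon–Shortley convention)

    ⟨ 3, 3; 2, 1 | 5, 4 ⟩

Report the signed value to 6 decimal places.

triangle: 0!*6!*4!/11! = 17280/39916800
(j±m)!: 6!*0!*3!*1!*9!*1! = 1567641600
prefactor² = (2J+1)*Δ*N² = 7464960
  k=0: +1/(0!*0!*0!*3!*6!*1!) = 1/4320
Σ = 1/4320  ⇒  CG² = 7464960*1/4320² = 2/5
CG = +√(2/5) = +0.632456

+0.632456  (= +√(2/5))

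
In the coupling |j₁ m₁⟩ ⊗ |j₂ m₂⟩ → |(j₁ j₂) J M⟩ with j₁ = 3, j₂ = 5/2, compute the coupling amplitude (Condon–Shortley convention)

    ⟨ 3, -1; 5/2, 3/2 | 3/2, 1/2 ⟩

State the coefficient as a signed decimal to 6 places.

-0.483046

√[4·4!2!1!/8! · 2!4!4!1!2!1!] = √(384/35)
  +(−1)^3/∏(3,1,1,1,1,0)! = -1/6  (running -1/6)
  +(−1)^4/∏(4,0,0,0,2,1)! = 1/48  (running -7/48)
⟨..|..⟩ = √(384/35)·(-7/48) = -0.483046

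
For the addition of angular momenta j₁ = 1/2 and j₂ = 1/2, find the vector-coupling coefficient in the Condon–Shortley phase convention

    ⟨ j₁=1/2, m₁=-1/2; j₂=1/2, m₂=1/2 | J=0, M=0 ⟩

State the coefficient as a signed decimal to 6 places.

triangle: 1!·0!·0!/2! = 1/2
(j±m)!: 0!·1!·1!·0!·0!·0! = 1
prefactor² = (2J+1)·Δ·N² = 1/2
  k=1: −1/(1!·0!·0!·0!·0!·0!) = -1
Σ = -1  ⇒  CG² = 1/2·(-1)² = 1/2
CG = −√(1/2) = -0.707107

-0.707107  (= −√(1/2))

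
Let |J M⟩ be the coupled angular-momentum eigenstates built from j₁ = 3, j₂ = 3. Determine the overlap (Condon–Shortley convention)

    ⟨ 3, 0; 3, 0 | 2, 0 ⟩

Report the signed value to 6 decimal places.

j₁+j₂−J=4  J+j₁−j₂=2  J−j₁+j₂=2  j₁+j₂+J+1=9
(j₁±m₁, j₂±m₂, J±M) = (3,3,3,3,2,2)
P² = 48/7
sum k=1..3:
  [1] −1/24 = -1/24
  [2] +1/4 = 1/4
  [3] −1/24 = -1/24
S = 1/6
C² = P²·S² = 4/21 ; C = +0.436436

+√(4/21) = +0.436436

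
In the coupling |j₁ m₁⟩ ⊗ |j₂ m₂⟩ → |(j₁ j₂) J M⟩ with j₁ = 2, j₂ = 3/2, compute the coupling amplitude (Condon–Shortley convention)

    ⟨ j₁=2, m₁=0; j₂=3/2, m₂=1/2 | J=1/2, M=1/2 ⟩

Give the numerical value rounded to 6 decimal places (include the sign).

+√(1/5) = +0.447214

j₁+j₂−J=3  J+j₁−j₂=1  J−j₁+j₂=0  j₁+j₂+J+1=5
(j₁±m₁, j₂±m₂, J±M) = (2,2,2,1,1,0)
P² = 4/5
sum k=2..2:
  [2] +1/2 = 1/2
S = 1/2
C² = P²·S² = 1/5 ; C = +0.447214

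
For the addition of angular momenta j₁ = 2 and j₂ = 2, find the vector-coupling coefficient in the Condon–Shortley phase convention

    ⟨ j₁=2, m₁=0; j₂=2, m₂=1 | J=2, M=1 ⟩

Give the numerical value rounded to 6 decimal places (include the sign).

j₁+j₂−J=2  J+j₁−j₂=2  J−j₁+j₂=2  j₁+j₂+J+1=7
(j₁±m₁, j₂±m₂, J±M) = (2,2,3,1,3,1)
P² = 8/7
sum k=1..2:
  [1] −1/2 = -1/2
  [2] +1/4 = 1/4
S = -1/4
C² = P²·S² = 1/14 ; C = -0.267261

−√(1/14) = -0.267261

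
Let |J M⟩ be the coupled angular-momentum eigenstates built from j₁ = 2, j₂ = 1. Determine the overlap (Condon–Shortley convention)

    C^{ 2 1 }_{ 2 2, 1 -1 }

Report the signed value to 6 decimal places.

j₁+j₂−J=1  J+j₁−j₂=3  J−j₁+j₂=1  j₁+j₂+J+1=6
(j₁±m₁, j₂±m₂, J±M) = (4,0,0,2,3,1)
P² = 12
sum k=0..0:
  [0] +1/6 = 1/6
S = 1/6
C² = P²·S² = 1/3 ; C = +0.577350

+√(1/3) = +0.577350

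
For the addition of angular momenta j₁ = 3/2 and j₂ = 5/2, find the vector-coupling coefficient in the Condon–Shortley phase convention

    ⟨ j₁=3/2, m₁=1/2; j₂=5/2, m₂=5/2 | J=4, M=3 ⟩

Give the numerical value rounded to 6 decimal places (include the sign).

triangle: 0!·3!·5!/9! = 720/362880
(j±m)!: 2!·1!·5!·0!·7!·1! = 1209600
prefactor² = (2J+1)·Δ·N² = 21600
  k=0: +1/(0!·0!·1!·5!·2!·0!) = 1/240
Σ = 1/240  ⇒  CG² = 21600·1/240² = 3/8
CG = +√(3/8) = +0.612372

+0.612372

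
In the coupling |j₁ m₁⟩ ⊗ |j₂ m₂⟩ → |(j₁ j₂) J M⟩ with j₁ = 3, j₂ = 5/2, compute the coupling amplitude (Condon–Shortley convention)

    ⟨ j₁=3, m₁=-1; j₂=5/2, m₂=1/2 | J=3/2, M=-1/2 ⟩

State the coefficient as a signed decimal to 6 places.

−√(1/105) ≈ -0.097590

√[4·4!2!1!/8! · 2!4!3!2!1!2!] = √(192/35)
  +(−1)^2/∏(2,2,2,1,0,0)! = 1/8  (running 1/8)
  +(−1)^3/∏(3,1,1,0,1,1)! = -1/6  (running -1/24)
⟨..|..⟩ = √(192/35)·(-1/24) = -0.097590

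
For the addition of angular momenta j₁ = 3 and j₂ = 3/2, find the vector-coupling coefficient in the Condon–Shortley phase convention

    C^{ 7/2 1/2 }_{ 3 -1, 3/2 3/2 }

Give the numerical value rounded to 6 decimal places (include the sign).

j₁+j₂−J=1  J+j₁−j₂=5  J−j₁+j₂=2  j₁+j₂+J+1=9
(j₁±m₁, j₂±m₂, J±M) = (2,4,3,0,4,3)
P² = 1536/7
sum k=1..1:
  [1] −1/24 = -1/24
S = -1/24
C² = P²·S² = 8/21 ; C = -0.617213

−√(8/21) = -0.617213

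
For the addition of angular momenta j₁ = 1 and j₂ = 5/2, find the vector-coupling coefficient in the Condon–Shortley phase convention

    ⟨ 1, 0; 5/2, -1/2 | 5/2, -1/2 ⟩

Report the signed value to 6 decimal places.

triangle: 1!·1!·4!/7! = 24/5040
(j±m)!: 1!·1!·2!·3!·2!·3! = 144
prefactor² = (2J+1)·Δ·N² = 144/35
  k=0: +1/(0!·1!·1!·2!·0!·2!) = 1/4
  k=1: −1/(1!·0!·0!·1!·1!·3!) = -1/6
Σ = 1/12  ⇒  CG² = 144/35·1/12² = 1/35
CG = +√(1/35) = +0.169031

+0.169031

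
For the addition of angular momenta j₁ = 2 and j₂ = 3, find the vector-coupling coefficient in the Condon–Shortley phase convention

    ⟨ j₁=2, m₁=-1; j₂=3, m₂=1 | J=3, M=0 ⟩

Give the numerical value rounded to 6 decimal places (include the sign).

+√(1/30) = +0.182574

√[7·2!2!4!/9! · 1!3!4!2!3!3!] = √(96/5)
  +(−1)^1/∏(1,1,2,3,0,1)! = -1/12  (running -1/12)
  +(−1)^2/∏(2,0,1,2,1,2)! = 1/8  (running 1/24)
⟨..|..⟩ = √(96/5)·(1/24) = +0.182574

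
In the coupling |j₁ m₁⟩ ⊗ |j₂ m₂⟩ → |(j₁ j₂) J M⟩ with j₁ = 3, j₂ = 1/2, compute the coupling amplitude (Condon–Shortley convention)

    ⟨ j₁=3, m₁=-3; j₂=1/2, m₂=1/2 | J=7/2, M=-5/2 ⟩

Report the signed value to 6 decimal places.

√[8·0!6!1!/8! · 0!6!1!0!1!6!] = √(518400/7)
  +(−1)^0/∏(0,0,6,1,0,0)! = 1/720  (running 1/720)
⟨..|..⟩ = √(518400/7)·(1/720) = +0.377964

+0.377964  (= +√(1/7))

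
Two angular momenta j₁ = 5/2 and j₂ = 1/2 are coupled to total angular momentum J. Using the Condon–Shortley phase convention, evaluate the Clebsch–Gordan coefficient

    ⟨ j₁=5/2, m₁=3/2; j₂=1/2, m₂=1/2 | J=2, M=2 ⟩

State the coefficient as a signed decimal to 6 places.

−√(1/6) = -0.408248

triangle: 1!×4!×0!/6! = 24/720
(j±m)!: 4!×1!×1!×0!×4!×0! = 576
prefactor² = (2J+1)×Δ×N² = 96
  k=1: −1/(1!×0!×0!×0!×4!×0!) = -1/24
Σ = -1/24  ⇒  CG² = 96×(-1/24)² = 1/6
CG = −√(1/6) = -0.408248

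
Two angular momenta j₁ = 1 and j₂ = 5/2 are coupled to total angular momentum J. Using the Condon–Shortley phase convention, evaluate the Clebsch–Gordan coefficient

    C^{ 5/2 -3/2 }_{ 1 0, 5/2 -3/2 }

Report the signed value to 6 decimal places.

+0.507093

triangle: 1!·1!·4!/7! = 24/5040
(j±m)!: 1!·1!·1!·4!·1!·4! = 576
prefactor² = (2J+1)·Δ·N² = 576/35
  k=0: +1/(0!·1!·1!·1!·0!·3!) = 1/6
  k=1: −1/(1!·0!·0!·0!·1!·4!) = -1/24
Σ = 1/8  ⇒  CG² = 576/35·1/8² = 9/35
CG = +√(9/35) = +0.507093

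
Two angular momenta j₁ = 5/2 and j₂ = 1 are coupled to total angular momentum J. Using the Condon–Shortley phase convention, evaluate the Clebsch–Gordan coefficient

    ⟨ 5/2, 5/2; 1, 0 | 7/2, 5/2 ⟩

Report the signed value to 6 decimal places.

j₁+j₂−J=0  J+j₁−j₂=5  J−j₁+j₂=2  j₁+j₂+J+1=8
(j₁±m₁, j₂±m₂, J±M) = (5,0,1,1,6,1)
P² = 28800/7
sum k=0..0:
  [0] +1/120 = 1/120
S = 1/120
C² = P²·S² = 2/7 ; C = +0.534522

+√(2/7) ≈ +0.534522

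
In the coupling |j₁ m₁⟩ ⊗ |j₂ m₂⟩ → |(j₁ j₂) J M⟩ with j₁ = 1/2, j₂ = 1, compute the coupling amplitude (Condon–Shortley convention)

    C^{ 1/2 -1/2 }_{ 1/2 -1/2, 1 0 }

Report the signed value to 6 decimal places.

−√(1/3) ≈ -0.577350

triangle: 1!·0!·1!/3! = 1/6
(j±m)!: 0!·1!·1!·1!·0!·1! = 1
prefactor² = (2J+1)·Δ·N² = 1/3
  k=1: −1/(1!·0!·0!·0!·0!·1!) = -1
Σ = -1  ⇒  CG² = 1/3·(-1)² = 1/3
CG = −√(1/3) = -0.577350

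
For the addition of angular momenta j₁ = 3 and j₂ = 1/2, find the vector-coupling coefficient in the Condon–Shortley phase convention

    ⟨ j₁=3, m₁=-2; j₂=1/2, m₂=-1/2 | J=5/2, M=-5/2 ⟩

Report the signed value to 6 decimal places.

+0.377964

j₁+j₂−J=1  J+j₁−j₂=5  J−j₁+j₂=0  j₁+j₂+J+1=7
(j₁±m₁, j₂±m₂, J±M) = (1,5,0,1,0,5)
P² = 14400/7
sum k=0..0:
  [0] +1/120 = 1/120
S = 1/120
C² = P²·S² = 1/7 ; C = +0.377964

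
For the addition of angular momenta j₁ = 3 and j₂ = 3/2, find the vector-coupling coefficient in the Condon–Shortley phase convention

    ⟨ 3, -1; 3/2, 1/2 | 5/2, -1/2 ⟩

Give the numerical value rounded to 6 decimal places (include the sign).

triangle: 2!*4!*1!/8! = 48/40320
(j±m)!: 2!*4!*2!*1!*2!*3! = 1152
prefactor² = (2J+1)*Δ*N² = 288/35
  k=1: −1/(1!*1!*3!*1!*1!*0!) = -1/6
  k=2: +1/(2!*0!*2!*0!*2!*1!) = 1/8
Σ = -1/24  ⇒  CG² = 288/35*(-1/24)² = 1/70
CG = −√(1/70) = -0.119523

−√(1/70) ≈ -0.119523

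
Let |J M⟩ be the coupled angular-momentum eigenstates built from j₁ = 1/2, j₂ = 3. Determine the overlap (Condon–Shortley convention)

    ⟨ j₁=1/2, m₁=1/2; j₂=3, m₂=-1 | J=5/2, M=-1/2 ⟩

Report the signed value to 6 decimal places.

triangle: 1!·0!·5!/7! = 120/5040
(j±m)!: 1!·0!·2!·4!·2!·3! = 576
prefactor² = (2J+1)·Δ·N² = 576/7
  k=0: +1/(0!·1!·0!·2!·0!·3!) = 1/12
Σ = 1/12  ⇒  CG² = 576/7·1/12² = 4/7
CG = +√(4/7) = +0.755929

+0.755929  (= +√(4/7))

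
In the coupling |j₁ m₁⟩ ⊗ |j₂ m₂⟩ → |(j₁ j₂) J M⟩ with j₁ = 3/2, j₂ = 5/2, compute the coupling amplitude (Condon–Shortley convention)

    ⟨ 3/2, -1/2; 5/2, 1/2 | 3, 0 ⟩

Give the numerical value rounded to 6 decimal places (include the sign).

√[7·1!2!4!/8! · 1!2!3!2!3!3!] = √(36/5)
  +(−1)^0/∏(0,1,2,3,0,1)! = 1/12  (running 1/12)
  +(−1)^1/∏(1,0,1,2,1,2)! = -1/4  (running -1/6)
⟨..|..⟩ = √(36/5)·(-1/6) = -0.447214

-0.447214  (= −√(1/5))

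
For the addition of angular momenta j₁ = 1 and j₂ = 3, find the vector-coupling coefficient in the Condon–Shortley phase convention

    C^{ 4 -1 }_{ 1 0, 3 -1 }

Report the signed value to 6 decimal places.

+√(15/28) = +0.731925

j₁+j₂−J=0  J+j₁−j₂=2  J−j₁+j₂=6  j₁+j₂+J+1=9
(j₁±m₁, j₂±m₂, J±M) = (1,1,2,4,3,5)
P² = 8640/7
sum k=0..0:
  [0] +1/48 = 1/48
S = 1/48
C² = P²·S² = 15/28 ; C = +0.731925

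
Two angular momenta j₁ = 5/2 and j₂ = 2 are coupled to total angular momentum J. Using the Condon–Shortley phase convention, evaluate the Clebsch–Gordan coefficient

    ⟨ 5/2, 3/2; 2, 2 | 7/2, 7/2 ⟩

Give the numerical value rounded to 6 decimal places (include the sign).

-0.666667

triangle: 1!×4!×3!/9! = 144/362880
(j±m)!: 4!×1!×4!×0!×7!×0! = 2903040
prefactor² = (2J+1)×Δ×N² = 9216
  k=1: −1/(1!×0!×0!×3!×4!×0!) = -1/144
Σ = -1/144  ⇒  CG² = 9216×(-1/144)² = 4/9
CG = −√(4/9) = -0.666667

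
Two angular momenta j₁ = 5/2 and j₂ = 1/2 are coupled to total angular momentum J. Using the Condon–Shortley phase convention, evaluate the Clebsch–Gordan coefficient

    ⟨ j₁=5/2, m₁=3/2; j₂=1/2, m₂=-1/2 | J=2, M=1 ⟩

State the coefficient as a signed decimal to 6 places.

j₁+j₂−J=1  J+j₁−j₂=4  J−j₁+j₂=0  j₁+j₂+J+1=6
(j₁±m₁, j₂±m₂, J±M) = (4,1,0,1,3,1)
P² = 24
sum k=0..0:
  [0] +1/6 = 1/6
S = 1/6
C² = P²·S² = 2/3 ; C = +0.816497

+√(2/3) = +0.816497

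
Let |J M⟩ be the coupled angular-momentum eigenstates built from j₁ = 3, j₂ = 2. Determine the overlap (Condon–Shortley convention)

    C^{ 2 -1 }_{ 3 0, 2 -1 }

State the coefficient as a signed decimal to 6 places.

−√(2/7) = -0.534522

√[5·3!3!1!/8! · 3!3!1!3!1!3!] = √(81/14)
  +(−1)^0/∏(0,3,3,1,0,0)! = 1/36  (running 1/36)
  +(−1)^1/∏(1,2,2,0,1,1)! = -1/4  (running -2/9)
⟨..|..⟩ = √(81/14)·(-2/9) = -0.534522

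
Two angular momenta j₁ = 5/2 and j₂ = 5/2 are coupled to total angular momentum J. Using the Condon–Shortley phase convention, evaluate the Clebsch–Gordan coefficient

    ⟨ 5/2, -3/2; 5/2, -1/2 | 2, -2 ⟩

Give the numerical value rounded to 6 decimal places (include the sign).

+0.566947

j₁+j₂−J=3  J+j₁−j₂=2  J−j₁+j₂=2  j₁+j₂+J+1=8
(j₁±m₁, j₂±m₂, J±M) = (1,4,2,3,0,4)
P² = 144/7
sum k=2..2:
  [2] +1/8 = 1/8
S = 1/8
C² = P²·S² = 9/28 ; C = +0.566947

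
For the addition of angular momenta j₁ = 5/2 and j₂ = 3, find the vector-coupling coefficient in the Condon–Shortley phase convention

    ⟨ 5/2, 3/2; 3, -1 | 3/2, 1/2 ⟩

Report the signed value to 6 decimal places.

√[4·4!1!2!/8! · 4!1!2!4!2!1!] = √(384/35)
  +(−1)^0/∏(0,4,1,2,0,0)! = 1/48  (running 1/48)
  +(−1)^1/∏(1,3,0,1,1,1)! = -1/6  (running -7/48)
⟨..|..⟩ = √(384/35)·(-7/48) = -0.483046

-0.483046  (= −√(7/30))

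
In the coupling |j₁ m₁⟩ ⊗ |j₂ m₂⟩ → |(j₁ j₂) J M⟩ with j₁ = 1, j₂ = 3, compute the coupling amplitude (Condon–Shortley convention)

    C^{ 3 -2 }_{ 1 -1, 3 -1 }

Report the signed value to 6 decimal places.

√[7·1!1!5!/8! · 0!2!2!4!1!5!] = √(240)
  +(−1)^1/∏(1,0,1,1,0,4)! = -1/24  (running -1/24)
⟨..|..⟩ = √(240)·(-1/24) = -0.645497

-0.645497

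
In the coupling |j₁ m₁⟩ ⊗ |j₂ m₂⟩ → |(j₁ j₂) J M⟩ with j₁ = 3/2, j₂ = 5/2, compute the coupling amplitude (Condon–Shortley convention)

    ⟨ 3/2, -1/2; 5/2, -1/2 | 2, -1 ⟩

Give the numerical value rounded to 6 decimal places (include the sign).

-0.545545  (= −√(25/84))

j₁+j₂−J=2  J+j₁−j₂=1  J−j₁+j₂=3  j₁+j₂+J+1=7
(j₁±m₁, j₂±m₂, J±M) = (1,2,2,3,1,3)
P² = 12/7
sum k=1..2:
  [1] −1/2 = -1/2
  [2] +1/12 = 1/12
S = -5/12
C² = P²·S² = 25/84 ; C = -0.545545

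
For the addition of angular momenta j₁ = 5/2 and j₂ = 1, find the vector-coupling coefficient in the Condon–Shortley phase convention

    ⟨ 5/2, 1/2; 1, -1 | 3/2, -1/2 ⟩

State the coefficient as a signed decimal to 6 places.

triangle: 2!*3!*0!/6! = 12/720
(j±m)!: 3!*2!*0!*2!*1!*2! = 48
prefactor² = (2J+1)*Δ*N² = 16/5
  k=0: +1/(0!*2!*2!*0!*1!*0!) = 1/4
Σ = 1/4  ⇒  CG² = 16/5*1/4² = 1/5
CG = +√(1/5) = +0.447214

+0.447214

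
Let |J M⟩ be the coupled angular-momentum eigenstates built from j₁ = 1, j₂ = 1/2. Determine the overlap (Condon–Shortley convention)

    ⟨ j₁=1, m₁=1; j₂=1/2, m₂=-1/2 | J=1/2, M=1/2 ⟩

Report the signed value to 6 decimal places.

j₁+j₂−J=1  J+j₁−j₂=1  J−j₁+j₂=0  j₁+j₂+J+1=3
(j₁±m₁, j₂±m₂, J±M) = (2,0,0,1,1,0)
P² = 2/3
sum k=0..0:
  [0] +1/1 = 1
S = 1
C² = P²·S² = 2/3 ; C = +0.816497

+√(2/3) ≈ +0.816497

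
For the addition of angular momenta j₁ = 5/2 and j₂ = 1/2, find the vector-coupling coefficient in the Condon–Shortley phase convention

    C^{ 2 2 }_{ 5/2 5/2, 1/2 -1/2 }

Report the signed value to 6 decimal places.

+0.912871  (= +√(5/6))

j₁+j₂−J=1  J+j₁−j₂=4  J−j₁+j₂=0  j₁+j₂+J+1=6
(j₁±m₁, j₂±m₂, J±M) = (5,0,0,1,4,0)
P² = 480
sum k=0..0:
  [0] +1/24 = 1/24
S = 1/24
C² = P²·S² = 5/6 ; C = +0.912871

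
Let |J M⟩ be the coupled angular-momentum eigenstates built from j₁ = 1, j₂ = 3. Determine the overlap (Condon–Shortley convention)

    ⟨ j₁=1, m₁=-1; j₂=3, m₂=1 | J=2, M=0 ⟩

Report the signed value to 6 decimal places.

+√(2/7) = +0.534522

triangle: 2!×0!×4!/7! = 48/5040
(j±m)!: 0!×2!×4!×2!×2!×2! = 384
prefactor² = (2J+1)×Δ×N² = 128/7
  k=2: +1/(2!×0!×0!×2!×0!×2!) = 1/8
Σ = 1/8  ⇒  CG² = 128/7×1/8² = 2/7
CG = +√(2/7) = +0.534522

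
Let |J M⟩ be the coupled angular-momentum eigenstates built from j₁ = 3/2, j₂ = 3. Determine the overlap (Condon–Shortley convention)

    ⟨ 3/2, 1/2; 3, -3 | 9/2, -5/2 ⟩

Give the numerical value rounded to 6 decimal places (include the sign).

j₁+j₂−J=0  J+j₁−j₂=3  J−j₁+j₂=6  j₁+j₂+J+1=10
(j₁±m₁, j₂±m₂, J±M) = (2,1,0,6,2,7)
P² = 172800
sum k=0..0:
  [0] +1/1440 = 1/1440
S = 1/1440
C² = P²·S² = 1/12 ; C = +0.288675

+√(1/12) ≈ +0.288675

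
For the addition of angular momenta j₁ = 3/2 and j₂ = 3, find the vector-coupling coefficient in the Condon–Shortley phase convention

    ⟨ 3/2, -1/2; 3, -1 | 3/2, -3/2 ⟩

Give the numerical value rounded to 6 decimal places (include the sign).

√[4·3!0!3!/7! · 1!2!2!4!0!3!] = √(576/35)
  +(−1)^2/∏(2,1,0,0,0,3)! = 1/12  (running 1/12)
⟨..|..⟩ = √(576/35)·(1/12) = +0.338062

+√(4/35) = +0.338062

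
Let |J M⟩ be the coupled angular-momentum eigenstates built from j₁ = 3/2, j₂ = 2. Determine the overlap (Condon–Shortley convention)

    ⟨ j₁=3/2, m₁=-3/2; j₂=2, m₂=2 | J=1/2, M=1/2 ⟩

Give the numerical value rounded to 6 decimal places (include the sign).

−√(2/5) ≈ -0.632456

j₁+j₂−J=3  J+j₁−j₂=0  J−j₁+j₂=1  j₁+j₂+J+1=5
(j₁±m₁, j₂±m₂, J±M) = (0,3,4,0,1,0)
P² = 72/5
sum k=3..3:
  [3] −1/6 = -1/6
S = -1/6
C² = P²·S² = 2/5 ; C = -0.632456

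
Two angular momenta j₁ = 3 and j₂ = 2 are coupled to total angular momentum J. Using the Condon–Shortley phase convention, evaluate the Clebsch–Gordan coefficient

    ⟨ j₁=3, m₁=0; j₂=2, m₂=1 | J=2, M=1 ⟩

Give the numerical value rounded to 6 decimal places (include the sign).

+√(2/7) ≈ +0.534522

j₁+j₂−J=3  J+j₁−j₂=3  J−j₁+j₂=1  j₁+j₂+J+1=8
(j₁±m₁, j₂±m₂, J±M) = (3,3,3,1,3,1)
P² = 81/14
sum k=2..3:
  [2] +1/4 = 1/4
  [3] −1/36 = -1/36
S = 2/9
C² = P²·S² = 2/7 ; C = +0.534522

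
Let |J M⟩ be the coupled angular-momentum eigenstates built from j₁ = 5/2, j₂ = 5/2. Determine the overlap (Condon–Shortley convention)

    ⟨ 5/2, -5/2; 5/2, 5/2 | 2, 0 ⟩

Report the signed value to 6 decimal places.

−√(25/84) = -0.545545

√[5·3!2!2!/8! · 0!5!5!0!2!2!] = √(1200/7)
  +(−1)^3/∏(3,0,2,2,0,0)! = -1/24  (running -1/24)
⟨..|..⟩ = √(1200/7)·(-1/24) = -0.545545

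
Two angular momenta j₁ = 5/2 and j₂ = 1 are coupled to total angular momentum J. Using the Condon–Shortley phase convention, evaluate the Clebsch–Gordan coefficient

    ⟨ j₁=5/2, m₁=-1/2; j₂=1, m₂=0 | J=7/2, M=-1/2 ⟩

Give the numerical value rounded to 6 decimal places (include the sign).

j₁+j₂−J=0  J+j₁−j₂=5  J−j₁+j₂=2  j₁+j₂+J+1=8
(j₁±m₁, j₂±m₂, J±M) = (2,3,1,1,3,4)
P² = 576/7
sum k=0..0:
  [0] +1/12 = 1/12
S = 1/12
C² = P²·S² = 4/7 ; C = +0.755929

+√(4/7) = +0.755929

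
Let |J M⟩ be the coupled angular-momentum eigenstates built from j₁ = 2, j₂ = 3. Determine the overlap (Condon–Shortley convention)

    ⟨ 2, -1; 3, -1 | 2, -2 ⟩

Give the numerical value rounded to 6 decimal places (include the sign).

+√(3/14) ≈ +0.462910

triangle: 3!·1!·3!/8! = 36/40320
(j±m)!: 1!·3!·2!·4!·0!·4! = 6912
prefactor² = (2J+1)·Δ·N² = 216/7
  k=2: +1/(2!·1!·1!·0!·0!·3!) = 1/12
Σ = 1/12  ⇒  CG² = 216/7·1/12² = 3/14
CG = +√(3/14) = +0.462910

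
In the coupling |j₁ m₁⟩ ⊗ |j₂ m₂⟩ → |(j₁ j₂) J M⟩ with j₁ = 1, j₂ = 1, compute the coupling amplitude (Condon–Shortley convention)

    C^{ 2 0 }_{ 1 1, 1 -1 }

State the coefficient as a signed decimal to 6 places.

+0.408248

j₁+j₂−J=0  J+j₁−j₂=2  J−j₁+j₂=2  j₁+j₂+J+1=5
(j₁±m₁, j₂±m₂, J±M) = (2,0,0,2,2,2)
P² = 8/3
sum k=0..0:
  [0] +1/4 = 1/4
S = 1/4
C² = P²·S² = 1/6 ; C = +0.408248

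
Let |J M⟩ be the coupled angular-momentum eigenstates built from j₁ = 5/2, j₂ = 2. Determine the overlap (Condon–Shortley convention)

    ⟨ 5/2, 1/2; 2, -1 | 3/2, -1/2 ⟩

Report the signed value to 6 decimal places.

-0.487950

triangle: 3!×2!×1!/7! = 12/5040
(j±m)!: 3!×2!×1!×3!×1!×2! = 144
prefactor² = (2J+1)×Δ×N² = 48/35
  k=0: +1/(0!×3!×2!×1!×0!×0!) = 1/12
  k=1: −1/(1!×2!×1!×0!×1!×1!) = -1/2
Σ = -5/12  ⇒  CG² = 48/35×(-5/12)² = 5/21
CG = −√(5/21) = -0.487950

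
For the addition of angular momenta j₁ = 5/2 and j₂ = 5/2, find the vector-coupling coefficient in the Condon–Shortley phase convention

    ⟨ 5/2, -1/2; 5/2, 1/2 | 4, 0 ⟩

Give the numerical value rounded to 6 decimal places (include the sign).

-0.377964

j₁+j₂−J=1  J+j₁−j₂=4  J−j₁+j₂=4  j₁+j₂+J+1=10
(j₁±m₁, j₂±m₂, J±M) = (2,3,3,2,4,4)
P² = 20736/175
sum k=0..1:
  [0] +1/36 = 1/36
  [1] −1/16 = -1/16
S = -5/144
C² = P²·S² = 1/7 ; C = -0.377964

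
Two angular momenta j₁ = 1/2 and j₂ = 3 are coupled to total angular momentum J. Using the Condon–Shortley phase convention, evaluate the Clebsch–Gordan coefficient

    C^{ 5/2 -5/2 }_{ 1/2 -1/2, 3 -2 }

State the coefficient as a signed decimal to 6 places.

√[6·1!0!5!/7! · 0!1!1!5!0!5!] = √(14400/7)
  +(−1)^1/∏(1,0,0,0,0,5)! = -1/120  (running -1/120)
⟨..|..⟩ = √(14400/7)·(-1/120) = -0.377964

-0.377964  (= −√(1/7))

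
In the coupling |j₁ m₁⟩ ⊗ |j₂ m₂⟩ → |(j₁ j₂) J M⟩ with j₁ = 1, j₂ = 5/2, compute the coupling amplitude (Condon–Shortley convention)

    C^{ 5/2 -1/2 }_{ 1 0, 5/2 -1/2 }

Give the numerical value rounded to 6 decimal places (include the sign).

j₁+j₂−J=1  J+j₁−j₂=1  J−j₁+j₂=4  j₁+j₂+J+1=7
(j₁±m₁, j₂±m₂, J±M) = (1,1,2,3,2,3)
P² = 144/35
sum k=0..1:
  [0] +1/4 = 1/4
  [1] −1/6 = -1/6
S = 1/12
C² = P²·S² = 1/35 ; C = +0.169031

+√(1/35) = +0.169031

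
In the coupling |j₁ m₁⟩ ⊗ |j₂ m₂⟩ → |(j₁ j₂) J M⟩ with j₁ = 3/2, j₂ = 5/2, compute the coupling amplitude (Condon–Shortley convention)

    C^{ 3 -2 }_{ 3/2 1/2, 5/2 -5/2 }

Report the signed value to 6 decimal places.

+√(5/12) = +0.645497

j₁+j₂−J=1  J+j₁−j₂=2  J−j₁+j₂=4  j₁+j₂+J+1=8
(j₁±m₁, j₂±m₂, J±M) = (2,1,0,5,1,5)
P² = 240
sum k=0..0:
  [0] +1/24 = 1/24
S = 1/24
C² = P²·S² = 5/12 ; C = +0.645497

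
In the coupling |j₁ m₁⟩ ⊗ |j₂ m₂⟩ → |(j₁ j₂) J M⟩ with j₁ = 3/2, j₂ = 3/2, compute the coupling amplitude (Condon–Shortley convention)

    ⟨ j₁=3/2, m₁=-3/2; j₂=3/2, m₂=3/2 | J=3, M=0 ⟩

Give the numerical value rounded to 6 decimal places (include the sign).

+0.223607

triangle: 0!*3!*3!/7! = 36/5040
(j±m)!: 0!*3!*3!*0!*3!*3! = 1296
prefactor² = (2J+1)*Δ*N² = 324/5
  k=0: +1/(0!*0!*3!*3!*0!*0!) = 1/36
Σ = 1/36  ⇒  CG² = 324/5*1/36² = 1/20
CG = +√(1/20) = +0.223607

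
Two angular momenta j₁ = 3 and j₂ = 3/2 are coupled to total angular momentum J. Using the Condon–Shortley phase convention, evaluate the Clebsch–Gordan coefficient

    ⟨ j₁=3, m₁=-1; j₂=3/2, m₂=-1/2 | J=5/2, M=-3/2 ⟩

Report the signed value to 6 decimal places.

−√(7/20) = -0.591608

triangle: 2!×4!×1!/8! = 48/40320
(j±m)!: 2!×4!×1!×2!×1!×4! = 2304
prefactor² = (2J+1)×Δ×N² = 576/35
  k=0: +1/(0!×2!×4!×1!×0!×0!) = 1/48
  k=1: −1/(1!×1!×3!×0!×1!×1!) = -1/6
Σ = -7/48  ⇒  CG² = 576/35×(-7/48)² = 7/20
CG = −√(7/20) = -0.591608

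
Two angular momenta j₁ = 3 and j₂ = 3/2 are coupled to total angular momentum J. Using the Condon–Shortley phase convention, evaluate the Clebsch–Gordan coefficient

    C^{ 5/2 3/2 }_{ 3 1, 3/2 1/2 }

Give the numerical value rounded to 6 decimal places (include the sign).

-0.591608  (= −√(7/20))

√[6·2!4!1!/8! · 4!2!2!1!4!1!] = √(576/35)
  +(−1)^1/∏(1,1,1,1,3,0)! = -1/6  (running -1/6)
  +(−1)^2/∏(2,0,0,0,4,1)! = 1/48  (running -7/48)
⟨..|..⟩ = √(576/35)·(-7/48) = -0.591608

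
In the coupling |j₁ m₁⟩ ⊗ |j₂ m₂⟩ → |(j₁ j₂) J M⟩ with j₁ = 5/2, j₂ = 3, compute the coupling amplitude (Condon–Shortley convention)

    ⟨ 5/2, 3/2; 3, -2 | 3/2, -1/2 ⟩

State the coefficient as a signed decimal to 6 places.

triangle: 4!×1!×2!/8! = 48/40320
(j±m)!: 4!×1!×1!×5!×1!×2! = 5760
prefactor² = (2J+1)×Δ×N² = 192/7
  k=0: +1/(0!×4!×1!×1!×0!×1!) = 1/24
  k=1: −1/(1!×3!×0!×0!×1!×2!) = -1/12
Σ = -1/24  ⇒  CG² = 192/7×(-1/24)² = 1/21
CG = −√(1/21) = -0.218218

-0.218218  (= −√(1/21))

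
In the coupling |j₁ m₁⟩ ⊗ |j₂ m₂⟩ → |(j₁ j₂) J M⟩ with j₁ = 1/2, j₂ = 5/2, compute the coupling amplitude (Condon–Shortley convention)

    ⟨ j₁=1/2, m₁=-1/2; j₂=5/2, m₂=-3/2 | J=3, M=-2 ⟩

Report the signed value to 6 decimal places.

triangle: 0!×1!×5!/7! = 120/5040
(j±m)!: 0!×1!×1!×4!×1!×5! = 2880
prefactor² = (2J+1)×Δ×N² = 480
  k=0: +1/(0!×0!×1!×1!×0!×4!) = 1/24
Σ = 1/24  ⇒  CG² = 480×1/24² = 5/6
CG = +√(5/6) = +0.912871

+√(5/6) ≈ +0.912871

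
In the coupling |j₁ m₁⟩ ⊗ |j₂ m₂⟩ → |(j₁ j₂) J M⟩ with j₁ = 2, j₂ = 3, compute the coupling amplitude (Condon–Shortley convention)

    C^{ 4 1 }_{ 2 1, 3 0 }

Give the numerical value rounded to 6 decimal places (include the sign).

√[9·1!3!5!/10! · 3!1!3!3!5!3!] = √(1944/7)
  +(−1)^0/∏(0,1,1,3,2,2)! = 1/24  (running 1/24)
  +(−1)^1/∏(1,0,0,2,3,3)! = -1/72  (running 1/36)
⟨..|..⟩ = √(1944/7)·(1/36) = +0.462910

+0.462910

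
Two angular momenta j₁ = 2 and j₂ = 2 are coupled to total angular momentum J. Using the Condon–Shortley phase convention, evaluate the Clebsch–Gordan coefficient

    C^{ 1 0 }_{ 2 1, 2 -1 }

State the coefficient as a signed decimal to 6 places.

triangle: 3!·1!·1!/6! = 6/720
(j±m)!: 3!·1!·1!·3!·1!·1! = 36
prefactor² = (2J+1)·Δ·N² = 9/10
  k=0: +1/(0!·3!·1!·1!·0!·0!) = 1/6
  k=1: −1/(1!·2!·0!·0!·1!·1!) = -1/2
Σ = -1/3  ⇒  CG² = 9/10·(-1/3)² = 1/10
CG = −√(1/10) = -0.316228

-0.316228  (= −√(1/10))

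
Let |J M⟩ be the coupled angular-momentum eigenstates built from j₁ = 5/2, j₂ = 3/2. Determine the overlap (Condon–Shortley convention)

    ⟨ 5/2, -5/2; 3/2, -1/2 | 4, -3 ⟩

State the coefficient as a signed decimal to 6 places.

+√(3/8) = +0.612372

√[9·0!5!3!/9! · 0!5!1!2!1!7!] = √(21600)
  +(−1)^0/∏(0,0,5,1,0,2)! = 1/240  (running 1/240)
⟨..|..⟩ = √(21600)·(1/240) = +0.612372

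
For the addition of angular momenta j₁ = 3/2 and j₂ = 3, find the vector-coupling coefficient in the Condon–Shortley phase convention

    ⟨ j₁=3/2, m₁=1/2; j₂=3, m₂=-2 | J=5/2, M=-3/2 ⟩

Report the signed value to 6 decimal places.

√[6·2!1!4!/8! · 2!1!1!5!1!4!] = √(288/7)
  +(−1)^0/∏(0,2,1,1,0,3)! = 1/12  (running 1/12)
  +(−1)^1/∏(1,1,0,0,1,4)! = -1/24  (running 1/24)
⟨..|..⟩ = √(288/7)·(1/24) = +0.267261

+√(1/14) ≈ +0.267261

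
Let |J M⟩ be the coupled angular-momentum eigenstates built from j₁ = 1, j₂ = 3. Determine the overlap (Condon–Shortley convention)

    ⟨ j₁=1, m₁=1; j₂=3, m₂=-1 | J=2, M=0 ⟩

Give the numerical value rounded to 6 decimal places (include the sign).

√[5·2!0!4!/7! · 2!0!2!4!2!2!] = √(128/7)
  +(−1)^0/∏(0,2,0,2,0,2)! = 1/8  (running 1/8)
⟨..|..⟩ = √(128/7)·(1/8) = +0.534522

+0.534522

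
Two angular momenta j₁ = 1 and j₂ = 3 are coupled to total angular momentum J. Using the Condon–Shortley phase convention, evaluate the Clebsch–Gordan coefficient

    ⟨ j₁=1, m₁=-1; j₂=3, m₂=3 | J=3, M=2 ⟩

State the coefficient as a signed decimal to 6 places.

-0.500000  (= −√(1/4))

j₁+j₂−J=1  J+j₁−j₂=1  J−j₁+j₂=5  j₁+j₂+J+1=8
(j₁±m₁, j₂±m₂, J±M) = (0,2,6,0,5,1)
P² = 3600
sum k=1..1:
  [1] −1/120 = -1/120
S = -1/120
C² = P²·S² = 1/4 ; C = -0.500000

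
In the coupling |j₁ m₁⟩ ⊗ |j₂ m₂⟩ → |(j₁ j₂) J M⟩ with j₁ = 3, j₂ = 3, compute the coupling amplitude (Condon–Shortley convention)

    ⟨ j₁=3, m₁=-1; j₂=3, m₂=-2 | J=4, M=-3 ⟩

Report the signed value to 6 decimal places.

-0.301511  (= −√(1/11))

j₁+j₂−J=2  J+j₁−j₂=4  J−j₁+j₂=4  j₁+j₂+J+1=11
(j₁±m₁, j₂±m₂, J±M) = (2,4,1,5,1,7)
P² = 82944/11
sum k=0..1:
  [0] +1/288 = 1/288
  [1] −1/144 = -1/144
S = -1/288
C² = P²·S² = 1/11 ; C = -0.301511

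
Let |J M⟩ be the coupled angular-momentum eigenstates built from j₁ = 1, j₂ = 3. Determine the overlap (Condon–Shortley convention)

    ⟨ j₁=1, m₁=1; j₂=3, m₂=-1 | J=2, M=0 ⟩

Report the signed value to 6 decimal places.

+√(2/7) ≈ +0.534522

triangle: 2!·0!·4!/7! = 48/5040
(j±m)!: 2!·0!·2!·4!·2!·2! = 384
prefactor² = (2J+1)·Δ·N² = 128/7
  k=0: +1/(0!·2!·0!·2!·0!·2!) = 1/8
Σ = 1/8  ⇒  CG² = 128/7·1/8² = 2/7
CG = +√(2/7) = +0.534522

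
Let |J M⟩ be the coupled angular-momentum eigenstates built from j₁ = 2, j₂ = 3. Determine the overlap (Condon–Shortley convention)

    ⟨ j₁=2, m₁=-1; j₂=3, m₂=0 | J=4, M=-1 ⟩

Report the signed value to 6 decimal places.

−√(3/14) ≈ -0.462910

√[9·1!3!5!/10! · 1!3!3!3!3!5!] = √(1944/7)
  +(−1)^0/∏(0,1,3,3,0,2)! = 1/72  (running 1/72)
  +(−1)^1/∏(1,0,2,2,1,3)! = -1/24  (running -1/36)
⟨..|..⟩ = √(1944/7)·(-1/36) = -0.462910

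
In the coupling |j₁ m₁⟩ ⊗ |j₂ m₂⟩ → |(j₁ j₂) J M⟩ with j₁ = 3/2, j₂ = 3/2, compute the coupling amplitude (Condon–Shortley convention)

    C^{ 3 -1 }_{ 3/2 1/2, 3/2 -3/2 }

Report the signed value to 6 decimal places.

+0.447214  (= +√(1/5))

j₁+j₂−J=0  J+j₁−j₂=3  J−j₁+j₂=3  j₁+j₂+J+1=7
(j₁±m₁, j₂±m₂, J±M) = (2,1,0,3,2,4)
P² = 144/5
sum k=0..0:
  [0] +1/12 = 1/12
S = 1/12
C² = P²·S² = 1/5 ; C = +0.447214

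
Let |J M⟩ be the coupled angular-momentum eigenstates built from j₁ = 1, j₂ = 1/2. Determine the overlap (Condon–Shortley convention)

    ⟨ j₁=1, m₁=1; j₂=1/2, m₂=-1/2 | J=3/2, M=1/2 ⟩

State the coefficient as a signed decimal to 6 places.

+0.577350

triangle: 0!×2!×1!/4! = 2/24
(j±m)!: 2!×0!×0!×1!×2!×1! = 4
prefactor² = (2J+1)×Δ×N² = 4/3
  k=0: +1/(0!×0!×0!×0!×2!×1!) = 1/2
Σ = 1/2  ⇒  CG² = 4/3×1/2² = 1/3
CG = +√(1/3) = +0.577350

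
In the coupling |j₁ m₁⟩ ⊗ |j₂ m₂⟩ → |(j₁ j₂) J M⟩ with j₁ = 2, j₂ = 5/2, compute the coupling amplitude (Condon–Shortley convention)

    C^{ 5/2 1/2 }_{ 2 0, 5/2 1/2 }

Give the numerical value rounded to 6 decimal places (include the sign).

-0.478091

j₁+j₂−J=2  J+j₁−j₂=2  J−j₁+j₂=3  j₁+j₂+J+1=8
(j₁±m₁, j₂±m₂, J±M) = (2,2,3,2,3,2)
P² = 72/35
sum k=0..2:
  [0] +1/24 = 1/24
  [1] −1/2 = -1/2
  [2] +1/8 = 1/8
S = -1/3
C² = P²·S² = 8/35 ; C = -0.478091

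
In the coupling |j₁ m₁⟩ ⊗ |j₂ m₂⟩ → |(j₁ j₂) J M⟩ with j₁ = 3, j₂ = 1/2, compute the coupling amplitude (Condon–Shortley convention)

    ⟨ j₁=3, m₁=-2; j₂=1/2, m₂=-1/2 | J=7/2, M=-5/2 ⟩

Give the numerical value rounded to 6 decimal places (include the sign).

+0.925820  (= +√(6/7))

√[8·0!6!1!/8! · 1!5!0!1!1!6!] = √(86400/7)
  +(−1)^0/∏(0,0,5,0,1,1)! = 1/120  (running 1/120)
⟨..|..⟩ = √(86400/7)·(1/120) = +0.925820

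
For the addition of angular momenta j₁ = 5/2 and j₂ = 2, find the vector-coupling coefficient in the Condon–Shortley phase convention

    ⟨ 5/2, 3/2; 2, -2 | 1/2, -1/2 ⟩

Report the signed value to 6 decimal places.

j₁+j₂−J=4  J+j₁−j₂=1  J−j₁+j₂=0  j₁+j₂+J+1=6
(j₁±m₁, j₂±m₂, J±M) = (4,1,0,4,0,1)
P² = 192/5
sum k=0..0:
  [0] +1/24 = 1/24
S = 1/24
C² = P²·S² = 1/15 ; C = +0.258199

+0.258199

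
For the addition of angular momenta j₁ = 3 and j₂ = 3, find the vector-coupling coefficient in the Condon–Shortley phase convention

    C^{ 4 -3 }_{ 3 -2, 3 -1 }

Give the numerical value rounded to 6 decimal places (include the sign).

-0.301511  (= −√(1/11))

triangle: 2!*4!*4!/11! = 1152/39916800
(j±m)!: 1!*5!*2!*4!*1!*7! = 29030400
prefactor² = (2J+1)*Δ*N² = 82944/11
  k=1: −1/(1!*1!*4!*1!*0!*3!) = -1/144
  k=2: +1/(2!*0!*3!*0!*1!*4!) = 1/288
Σ = -1/288  ⇒  CG² = 82944/11*(-1/288)² = 1/11
CG = −√(1/11) = -0.301511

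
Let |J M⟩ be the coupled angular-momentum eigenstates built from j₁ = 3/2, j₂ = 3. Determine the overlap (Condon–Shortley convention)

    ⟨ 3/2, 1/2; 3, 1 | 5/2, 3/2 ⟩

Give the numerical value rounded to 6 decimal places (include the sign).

−√(7/20) = -0.591608

triangle: 2!*1!*4!/8! = 48/40320
(j±m)!: 2!*1!*4!*2!*4!*1! = 2304
prefactor² = (2J+1)*Δ*N² = 576/35
  k=0: +1/(0!*2!*1!*4!*0!*0!) = 1/48
  k=1: −1/(1!*1!*0!*3!*1!*1!) = -1/6
Σ = -7/48  ⇒  CG² = 576/35*(-7/48)² = 7/20
CG = −√(7/20) = -0.591608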